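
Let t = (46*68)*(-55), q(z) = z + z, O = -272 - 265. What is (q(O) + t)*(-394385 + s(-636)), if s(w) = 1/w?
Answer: 21710993721577/318 ≈ 6.8274e+10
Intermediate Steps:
O = -537
q(z) = 2*z
t = -172040 (t = 3128*(-55) = -172040)
(q(O) + t)*(-394385 + s(-636)) = (2*(-537) - 172040)*(-394385 + 1/(-636)) = (-1074 - 172040)*(-394385 - 1/636) = -173114*(-250828861/636) = 21710993721577/318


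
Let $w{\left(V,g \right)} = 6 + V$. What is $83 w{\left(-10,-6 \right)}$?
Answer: $-332$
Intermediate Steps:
$83 w{\left(-10,-6 \right)} = 83 \left(6 - 10\right) = 83 \left(-4\right) = -332$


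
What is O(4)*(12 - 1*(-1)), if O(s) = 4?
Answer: 52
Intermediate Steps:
O(4)*(12 - 1*(-1)) = 4*(12 - 1*(-1)) = 4*(12 + 1) = 4*13 = 52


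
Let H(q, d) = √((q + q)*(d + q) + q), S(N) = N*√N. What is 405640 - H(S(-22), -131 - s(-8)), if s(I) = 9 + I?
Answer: 405640 - 22^(¾)*√(-44*√22 + 263*I) ≈ 4.0556e+5 - 167.02*I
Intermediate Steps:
S(N) = N^(3/2)
H(q, d) = √(q + 2*q*(d + q)) (H(q, d) = √((2*q)*(d + q) + q) = √(2*q*(d + q) + q) = √(q + 2*q*(d + q)))
405640 - H(S(-22), -131 - s(-8)) = 405640 - √((-22)^(3/2)*(1 + 2*(-131 - (9 - 8)) + 2*(-22)^(3/2))) = 405640 - √((-22*I*√22)*(1 + 2*(-131 - 1*1) + 2*(-22*I*√22))) = 405640 - √((-22*I*√22)*(1 + 2*(-131 - 1) - 44*I*√22)) = 405640 - √((-22*I*√22)*(1 + 2*(-132) - 44*I*√22)) = 405640 - √((-22*I*√22)*(1 - 264 - 44*I*√22)) = 405640 - √((-22*I*√22)*(-263 - 44*I*√22)) = 405640 - √(-22*I*√22*(-263 - 44*I*√22)) = 405640 - 22^(¾)*√(-I*(-263 - 44*I*√22))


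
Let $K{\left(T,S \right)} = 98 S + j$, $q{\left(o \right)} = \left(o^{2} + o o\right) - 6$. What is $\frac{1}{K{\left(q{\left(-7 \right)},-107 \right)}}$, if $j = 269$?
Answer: $- \frac{1}{10217} \approx -9.7876 \cdot 10^{-5}$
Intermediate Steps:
$q{\left(o \right)} = -6 + 2 o^{2}$ ($q{\left(o \right)} = \left(o^{2} + o^{2}\right) - 6 = 2 o^{2} - 6 = -6 + 2 o^{2}$)
$K{\left(T,S \right)} = 269 + 98 S$ ($K{\left(T,S \right)} = 98 S + 269 = 269 + 98 S$)
$\frac{1}{K{\left(q{\left(-7 \right)},-107 \right)}} = \frac{1}{269 + 98 \left(-107\right)} = \frac{1}{269 - 10486} = \frac{1}{-10217} = - \frac{1}{10217}$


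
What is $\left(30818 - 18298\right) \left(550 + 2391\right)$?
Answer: $36821320$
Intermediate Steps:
$\left(30818 - 18298\right) \left(550 + 2391\right) = 12520 \cdot 2941 = 36821320$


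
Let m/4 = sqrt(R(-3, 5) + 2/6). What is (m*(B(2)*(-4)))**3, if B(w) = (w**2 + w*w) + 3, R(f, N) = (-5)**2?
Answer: -828669952*sqrt(57)/9 ≈ -6.9515e+8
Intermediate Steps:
R(f, N) = 25
B(w) = 3 + 2*w**2 (B(w) = (w**2 + w**2) + 3 = 2*w**2 + 3 = 3 + 2*w**2)
m = 8*sqrt(57)/3 (m = 4*sqrt(25 + 2/6) = 4*sqrt(25 + 2*(1/6)) = 4*sqrt(25 + 1/3) = 4*sqrt(76/3) = 4*(2*sqrt(57)/3) = 8*sqrt(57)/3 ≈ 20.133)
(m*(B(2)*(-4)))**3 = ((8*sqrt(57)/3)*((3 + 2*2**2)*(-4)))**3 = ((8*sqrt(57)/3)*((3 + 2*4)*(-4)))**3 = ((8*sqrt(57)/3)*((3 + 8)*(-4)))**3 = ((8*sqrt(57)/3)*(11*(-4)))**3 = ((8*sqrt(57)/3)*(-44))**3 = (-352*sqrt(57)/3)**3 = -828669952*sqrt(57)/9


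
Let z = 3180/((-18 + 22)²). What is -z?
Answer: -795/4 ≈ -198.75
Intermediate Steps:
z = 795/4 (z = 3180/(4²) = 3180/16 = 3180*(1/16) = 795/4 ≈ 198.75)
-z = -1*795/4 = -795/4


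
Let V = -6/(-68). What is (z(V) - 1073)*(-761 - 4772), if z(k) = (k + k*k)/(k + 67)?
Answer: 460430426423/77554 ≈ 5.9369e+6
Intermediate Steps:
V = 3/34 (V = -6*(-1/68) = 3/34 ≈ 0.088235)
z(k) = (k + k**2)/(67 + k)
(z(V) - 1073)*(-761 - 4772) = (3*(1 + 3/34)/(34*(67 + 3/34)) - 1073)*(-761 - 4772) = ((3/34)*(37/34)/(2281/34) - 1073)*(-5533) = ((3/34)*(34/2281)*(37/34) - 1073)*(-5533) = (111/77554 - 1073)*(-5533) = -83215331/77554*(-5533) = 460430426423/77554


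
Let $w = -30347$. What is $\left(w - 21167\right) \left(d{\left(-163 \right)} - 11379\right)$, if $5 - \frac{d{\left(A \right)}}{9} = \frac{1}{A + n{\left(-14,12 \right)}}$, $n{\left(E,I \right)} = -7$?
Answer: $\frac{49627840647}{85} \approx 5.8386 \cdot 10^{8}$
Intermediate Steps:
$d{\left(A \right)} = 45 - \frac{9}{-7 + A}$ ($d{\left(A \right)} = 45 - \frac{9}{A - 7} = 45 - \frac{9}{-7 + A}$)
$\left(w - 21167\right) \left(d{\left(-163 \right)} - 11379\right) = \left(-30347 - 21167\right) \left(\frac{9 \left(-36 + 5 \left(-163\right)\right)}{-7 - 163} - 11379\right) = - 51514 \left(\frac{9 \left(-36 - 815\right)}{-170} - 11379\right) = - 51514 \left(9 \left(- \frac{1}{170}\right) \left(-851\right) - 11379\right) = - 51514 \left(\frac{7659}{170} - 11379\right) = \left(-51514\right) \left(- \frac{1926771}{170}\right) = \frac{49627840647}{85}$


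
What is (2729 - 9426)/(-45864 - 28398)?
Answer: 6697/74262 ≈ 0.090181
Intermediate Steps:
(2729 - 9426)/(-45864 - 28398) = -6697/(-74262) = -6697*(-1/74262) = 6697/74262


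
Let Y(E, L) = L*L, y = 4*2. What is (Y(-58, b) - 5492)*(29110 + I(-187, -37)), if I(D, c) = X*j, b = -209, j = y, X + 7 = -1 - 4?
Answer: 1108015646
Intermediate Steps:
y = 8
X = -12 (X = -7 + (-1 - 4) = -7 - 5 = -12)
j = 8
Y(E, L) = L²
I(D, c) = -96 (I(D, c) = -12*8 = -96)
(Y(-58, b) - 5492)*(29110 + I(-187, -37)) = ((-209)² - 5492)*(29110 - 96) = (43681 - 5492)*29014 = 38189*29014 = 1108015646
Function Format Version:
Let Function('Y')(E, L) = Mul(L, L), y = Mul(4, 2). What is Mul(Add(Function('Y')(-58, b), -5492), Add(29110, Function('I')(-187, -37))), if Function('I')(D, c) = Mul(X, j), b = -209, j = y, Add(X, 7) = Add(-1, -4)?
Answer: 1108015646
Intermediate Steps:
y = 8
X = -12 (X = Add(-7, Add(-1, -4)) = Add(-7, -5) = -12)
j = 8
Function('Y')(E, L) = Pow(L, 2)
Function('I')(D, c) = -96 (Function('I')(D, c) = Mul(-12, 8) = -96)
Mul(Add(Function('Y')(-58, b), -5492), Add(29110, Function('I')(-187, -37))) = Mul(Add(Pow(-209, 2), -5492), Add(29110, -96)) = Mul(Add(43681, -5492), 29014) = Mul(38189, 29014) = 1108015646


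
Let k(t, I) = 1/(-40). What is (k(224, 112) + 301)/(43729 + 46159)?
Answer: 12039/3595520 ≈ 0.0033483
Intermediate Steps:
k(t, I) = -1/40
(k(224, 112) + 301)/(43729 + 46159) = (-1/40 + 301)/(43729 + 46159) = (12039/40)/89888 = (12039/40)*(1/89888) = 12039/3595520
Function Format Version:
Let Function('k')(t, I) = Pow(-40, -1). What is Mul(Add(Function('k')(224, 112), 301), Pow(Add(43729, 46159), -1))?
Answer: Rational(12039, 3595520) ≈ 0.0033483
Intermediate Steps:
Function('k')(t, I) = Rational(-1, 40)
Mul(Add(Function('k')(224, 112), 301), Pow(Add(43729, 46159), -1)) = Mul(Add(Rational(-1, 40), 301), Pow(Add(43729, 46159), -1)) = Mul(Rational(12039, 40), Pow(89888, -1)) = Mul(Rational(12039, 40), Rational(1, 89888)) = Rational(12039, 3595520)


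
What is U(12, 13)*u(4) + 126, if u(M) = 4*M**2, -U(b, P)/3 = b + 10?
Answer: -4098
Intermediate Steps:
U(b, P) = -30 - 3*b (U(b, P) = -3*(b + 10) = -3*(10 + b) = -30 - 3*b)
U(12, 13)*u(4) + 126 = (-30 - 3*12)*(4*4**2) + 126 = (-30 - 36)*(4*16) + 126 = -66*64 + 126 = -4224 + 126 = -4098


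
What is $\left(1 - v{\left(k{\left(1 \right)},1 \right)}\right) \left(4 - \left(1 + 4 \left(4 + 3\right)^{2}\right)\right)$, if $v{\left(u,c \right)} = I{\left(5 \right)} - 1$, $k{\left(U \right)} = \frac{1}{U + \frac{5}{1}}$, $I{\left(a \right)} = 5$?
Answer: $579$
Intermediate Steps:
$k{\left(U \right)} = \frac{1}{5 + U}$ ($k{\left(U \right)} = \frac{1}{U + 5 \cdot 1} = \frac{1}{U + 5} = \frac{1}{5 + U}$)
$v{\left(u,c \right)} = 4$ ($v{\left(u,c \right)} = 5 - 1 = 4$)
$\left(1 - v{\left(k{\left(1 \right)},1 \right)}\right) \left(4 - \left(1 + 4 \left(4 + 3\right)^{2}\right)\right) = \left(1 - 4\right) \left(4 - \left(1 + 4 \left(4 + 3\right)^{2}\right)\right) = \left(1 - 4\right) \left(4 - \left(1 + 4 \cdot 7^{2}\right)\right) = - 3 \left(4 - 197\right) = \left(-3\right) \left(-193\right) = 579$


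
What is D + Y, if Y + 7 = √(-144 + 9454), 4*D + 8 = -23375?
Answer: -23411/4 + 7*√190 ≈ -5756.3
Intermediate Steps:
D = -23383/4 (D = -2 + (¼)*(-23375) = -2 - 23375/4 = -23383/4 ≈ -5845.8)
Y = -7 + 7*√190 (Y = -7 + √(-144 + 9454) = -7 + √9310 = -7 + 7*√190 ≈ 89.488)
D + Y = -23383/4 + (-7 + 7*√190) = -23411/4 + 7*√190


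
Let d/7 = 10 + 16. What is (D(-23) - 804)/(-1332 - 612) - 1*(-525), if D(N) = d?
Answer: 510611/972 ≈ 525.32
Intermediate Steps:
d = 182 (d = 7*(10 + 16) = 7*26 = 182)
D(N) = 182
(D(-23) - 804)/(-1332 - 612) - 1*(-525) = (182 - 804)/(-1332 - 612) - 1*(-525) = -622/(-1944) + 525 = -622*(-1/1944) + 525 = 311/972 + 525 = 510611/972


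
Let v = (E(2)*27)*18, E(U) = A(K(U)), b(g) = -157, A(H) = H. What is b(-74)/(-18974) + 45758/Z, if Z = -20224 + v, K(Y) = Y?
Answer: -108148716/45660931 ≈ -2.3685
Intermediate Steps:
E(U) = U
v = 972 (v = (2*27)*18 = 54*18 = 972)
Z = -19252 (Z = -20224 + 972 = -19252)
b(-74)/(-18974) + 45758/Z = -157/(-18974) + 45758/(-19252) = -157*(-1/18974) + 45758*(-1/19252) = 157/18974 - 22879/9626 = -108148716/45660931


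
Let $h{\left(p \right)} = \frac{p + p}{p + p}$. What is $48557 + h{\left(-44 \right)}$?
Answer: $48558$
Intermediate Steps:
$h{\left(p \right)} = 1$ ($h{\left(p \right)} = \frac{2 p}{2 p} = 2 p \frac{1}{2 p} = 1$)
$48557 + h{\left(-44 \right)} = 48557 + 1 = 48558$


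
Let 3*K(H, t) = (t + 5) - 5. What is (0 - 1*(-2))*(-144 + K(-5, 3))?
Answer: -286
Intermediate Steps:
K(H, t) = t/3 (K(H, t) = ((t + 5) - 5)/3 = ((5 + t) - 5)/3 = t/3)
(0 - 1*(-2))*(-144 + K(-5, 3)) = (0 - 1*(-2))*(-144 + (1/3)*3) = (0 + 2)*(-144 + 1) = 2*(-143) = -286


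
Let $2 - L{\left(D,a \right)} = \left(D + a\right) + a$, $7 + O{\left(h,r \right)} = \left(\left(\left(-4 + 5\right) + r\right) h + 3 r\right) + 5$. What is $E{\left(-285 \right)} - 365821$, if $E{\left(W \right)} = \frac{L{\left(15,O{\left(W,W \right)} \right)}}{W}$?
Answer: $- \frac{34699602}{95} \approx -3.6526 \cdot 10^{5}$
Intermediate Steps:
$O{\left(h,r \right)} = -2 + 3 r + h \left(1 + r\right)$ ($O{\left(h,r \right)} = -7 + \left(\left(\left(\left(-4 + 5\right) + r\right) h + 3 r\right) + 5\right) = -7 + \left(\left(\left(1 + r\right) h + 3 r\right) + 5\right) = -7 + \left(\left(h \left(1 + r\right) + 3 r\right) + 5\right) = -7 + \left(\left(3 r + h \left(1 + r\right)\right) + 5\right) = -7 + \left(5 + 3 r + h \left(1 + r\right)\right) = -2 + 3 r + h \left(1 + r\right)$)
$L{\left(D,a \right)} = 2 - D - 2 a$ ($L{\left(D,a \right)} = 2 - \left(\left(D + a\right) + a\right) = 2 - \left(D + 2 a\right) = 2 - D - 2 a$)
$E{\left(W \right)} = \frac{-9 - 8 W - 2 W^{2}}{W}$ ($E{\left(W \right)} = \frac{2 - 15 - 2 \left(-2 + W + 3 W + W W\right)}{W} = \frac{2 - 15 - 2 \left(-2 + W + 3 W + W^{2}\right)}{W} = \frac{2 - 15 - 2 \left(-2 + W^{2} + 4 W\right)}{W} = \frac{2 - 15 - \left(-4 + 2 W^{2} + 8 W\right)}{W} = \frac{-9 - 8 W - 2 W^{2}}{W}$)
$E{\left(-285 \right)} - 365821 = \left(-8 - \frac{9}{-285} - -570\right) - 365821 = \left(-8 - - \frac{3}{95} + 570\right) - 365821 = \left(-8 + \frac{3}{95} + 570\right) - 365821 = \frac{53393}{95} - 365821 = - \frac{34699602}{95}$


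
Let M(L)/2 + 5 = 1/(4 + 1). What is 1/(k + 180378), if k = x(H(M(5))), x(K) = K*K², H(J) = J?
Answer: 125/22436658 ≈ 5.5712e-6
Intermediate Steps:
M(L) = -48/5 (M(L) = -10 + 2/(4 + 1) = -10 + 2/5 = -10 + 2*(⅕) = -10 + ⅖ = -48/5)
x(K) = K³
k = -110592/125 (k = (-48/5)³ = -110592/125 ≈ -884.74)
1/(k + 180378) = 1/(-110592/125 + 180378) = 1/(22436658/125) = 125/22436658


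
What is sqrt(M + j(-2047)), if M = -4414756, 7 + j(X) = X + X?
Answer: I*sqrt(4418857) ≈ 2102.1*I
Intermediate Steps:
j(X) = -7 + 2*X (j(X) = -7 + (X + X) = -7 + 2*X)
sqrt(M + j(-2047)) = sqrt(-4414756 + (-7 + 2*(-2047))) = sqrt(-4414756 + (-7 - 4094)) = sqrt(-4414756 - 4101) = sqrt(-4418857) = I*sqrt(4418857)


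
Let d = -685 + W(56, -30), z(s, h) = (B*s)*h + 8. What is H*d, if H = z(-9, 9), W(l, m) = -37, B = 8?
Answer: 462080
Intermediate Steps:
z(s, h) = 8 + 8*h*s (z(s, h) = (8*s)*h + 8 = 8*h*s + 8 = 8 + 8*h*s)
H = -640 (H = 8 + 8*9*(-9) = 8 - 648 = -640)
d = -722 (d = -685 - 37 = -722)
H*d = -640*(-722) = 462080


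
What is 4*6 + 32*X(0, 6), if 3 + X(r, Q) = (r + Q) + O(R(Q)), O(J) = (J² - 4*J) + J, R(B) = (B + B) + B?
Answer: 8760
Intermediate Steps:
R(B) = 3*B (R(B) = 2*B + B = 3*B)
O(J) = J² - 3*J
X(r, Q) = -3 + Q + r + 3*Q*(-3 + 3*Q) (X(r, Q) = -3 + ((r + Q) + (3*Q)*(-3 + 3*Q)) = -3 + ((Q + r) + 3*Q*(-3 + 3*Q)) = -3 + (Q + r + 3*Q*(-3 + 3*Q)) = -3 + Q + r + 3*Q*(-3 + 3*Q))
4*6 + 32*X(0, 6) = 4*6 + 32*(-3 + 6 + 0 + 9*6*(-1 + 6)) = 24 + 32*(-3 + 6 + 0 + 9*6*5) = 24 + 32*(-3 + 6 + 0 + 270) = 24 + 32*273 = 24 + 8736 = 8760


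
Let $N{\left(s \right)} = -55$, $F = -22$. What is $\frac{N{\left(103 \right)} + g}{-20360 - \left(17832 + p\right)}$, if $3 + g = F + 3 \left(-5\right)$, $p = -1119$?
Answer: $\frac{95}{37073} \approx 0.0025625$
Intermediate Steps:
$g = -40$ ($g = -3 + \left(-22 + 3 \left(-5\right)\right) = -3 - 37 = -40$)
$\frac{N{\left(103 \right)} + g}{-20360 - \left(17832 + p\right)} = \frac{-55 - 40}{-20360 - 16713} = - \frac{95}{-20360 + \left(-17832 + 1119\right)} = - \frac{95}{-20360 - 16713} = - \frac{95}{-37073} = \left(-95\right) \left(- \frac{1}{37073}\right) = \frac{95}{37073}$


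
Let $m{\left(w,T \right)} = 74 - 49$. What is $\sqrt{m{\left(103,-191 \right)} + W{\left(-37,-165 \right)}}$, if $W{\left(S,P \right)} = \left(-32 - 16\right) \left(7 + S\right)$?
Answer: $\sqrt{1465} \approx 38.275$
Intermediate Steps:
$W{\left(S,P \right)} = -336 - 48 S$ ($W{\left(S,P \right)} = - 48 \left(7 + S\right) = -336 - 48 S$)
$m{\left(w,T \right)} = 25$
$\sqrt{m{\left(103,-191 \right)} + W{\left(-37,-165 \right)}} = \sqrt{25 - -1440} = \sqrt{25 + \left(-336 + 1776\right)} = \sqrt{25 + 1440} = \sqrt{1465}$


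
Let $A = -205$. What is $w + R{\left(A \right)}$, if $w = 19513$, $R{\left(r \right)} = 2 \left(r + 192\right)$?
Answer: $19487$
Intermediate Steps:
$R{\left(r \right)} = 384 + 2 r$ ($R{\left(r \right)} = 2 \left(192 + r\right) = 384 + 2 r$)
$w + R{\left(A \right)} = 19513 + \left(384 + 2 \left(-205\right)\right) = 19513 + \left(384 - 410\right) = 19513 - 26 = 19487$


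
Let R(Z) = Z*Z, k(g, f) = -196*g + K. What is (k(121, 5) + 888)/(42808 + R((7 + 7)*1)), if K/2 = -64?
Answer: -5739/10751 ≈ -0.53381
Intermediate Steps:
K = -128 (K = 2*(-64) = -128)
k(g, f) = -128 - 196*g (k(g, f) = -196*g - 128 = -128 - 196*g)
R(Z) = Z**2
(k(121, 5) + 888)/(42808 + R((7 + 7)*1)) = ((-128 - 196*121) + 888)/(42808 + ((7 + 7)*1)**2) = ((-128 - 23716) + 888)/(42808 + (14*1)**2) = (-23844 + 888)/(42808 + 14**2) = -22956/(42808 + 196) = -22956/43004 = -22956*1/43004 = -5739/10751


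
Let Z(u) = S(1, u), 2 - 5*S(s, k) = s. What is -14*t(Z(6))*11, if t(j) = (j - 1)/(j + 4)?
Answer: 88/3 ≈ 29.333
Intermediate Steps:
S(s, k) = ⅖ - s/5
Z(u) = ⅕ (Z(u) = ⅖ - ⅕*1 = ⅖ - ⅕ = ⅕)
t(j) = (-1 + j)/(4 + j)
-14*t(Z(6))*11 = -14*(-1 + ⅕)/(4 + ⅕)*11 = -14*(-4)/(21/5*5)*11 = -10*(-4)/(3*5)*11 = -14*(-4/21)*11 = (8/3)*11 = 88/3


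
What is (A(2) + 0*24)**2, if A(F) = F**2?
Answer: 16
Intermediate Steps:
(A(2) + 0*24)**2 = (2**2 + 0*24)**2 = (4 + 0)**2 = 4**2 = 16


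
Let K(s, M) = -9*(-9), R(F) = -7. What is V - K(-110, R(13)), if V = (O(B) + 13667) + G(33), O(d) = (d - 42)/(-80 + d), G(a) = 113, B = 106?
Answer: 178119/13 ≈ 13701.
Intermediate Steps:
K(s, M) = 81
O(d) = (-42 + d)/(-80 + d)
V = 179172/13 (V = ((-42 + 106)/(-80 + 106) + 13667) + 113 = (64/26 + 13667) + 113 = ((1/26)*64 + 13667) + 113 = (32/13 + 13667) + 113 = 177703/13 + 113 = 179172/13 ≈ 13782.)
V - K(-110, R(13)) = 179172/13 - 1*81 = 179172/13 - 81 = 178119/13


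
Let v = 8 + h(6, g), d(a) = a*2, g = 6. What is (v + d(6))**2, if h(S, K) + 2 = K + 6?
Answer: 900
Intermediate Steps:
h(S, K) = 4 + K (h(S, K) = -2 + (K + 6) = -2 + (6 + K) = 4 + K)
d(a) = 2*a
v = 18 (v = 8 + (4 + 6) = 8 + 10 = 18)
(v + d(6))**2 = (18 + 2*6)**2 = (18 + 12)**2 = 30**2 = 900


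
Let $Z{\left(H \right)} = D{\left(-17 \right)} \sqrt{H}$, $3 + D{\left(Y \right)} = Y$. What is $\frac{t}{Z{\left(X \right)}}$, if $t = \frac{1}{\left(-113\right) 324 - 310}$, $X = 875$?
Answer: $\frac{\sqrt{35}}{129227000} \approx 4.5781 \cdot 10^{-8}$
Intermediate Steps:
$D{\left(Y \right)} = -3 + Y$
$Z{\left(H \right)} = - 20 \sqrt{H}$ ($Z{\left(H \right)} = \left(-3 - 17\right) \sqrt{H} = - 20 \sqrt{H}$)
$t = - \frac{1}{36922}$ ($t = \frac{1}{-36612 - 310} = \frac{1}{-36922} = - \frac{1}{36922} \approx -2.7084 \cdot 10^{-5}$)
$\frac{t}{Z{\left(X \right)}} = - \frac{1}{36922 \left(- 20 \sqrt{875}\right)} = - \frac{1}{36922 \left(- 20 \cdot 5 \sqrt{35}\right)} = - \frac{1}{36922 \left(- 100 \sqrt{35}\right)} = - \frac{\left(- \frac{1}{3500}\right) \sqrt{35}}{36922} = \frac{\sqrt{35}}{129227000}$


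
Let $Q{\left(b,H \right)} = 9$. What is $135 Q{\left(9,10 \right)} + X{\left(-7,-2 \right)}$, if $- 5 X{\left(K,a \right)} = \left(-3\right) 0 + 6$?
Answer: $\frac{6069}{5} \approx 1213.8$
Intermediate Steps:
$X{\left(K,a \right)} = - \frac{6}{5}$ ($X{\left(K,a \right)} = - \frac{\left(-3\right) 0 + 6}{5} = - \frac{0 + 6}{5} = \left(- \frac{1}{5}\right) 6 = - \frac{6}{5}$)
$135 Q{\left(9,10 \right)} + X{\left(-7,-2 \right)} = 135 \cdot 9 - \frac{6}{5} = 1215 - \frac{6}{5} = \frac{6069}{5}$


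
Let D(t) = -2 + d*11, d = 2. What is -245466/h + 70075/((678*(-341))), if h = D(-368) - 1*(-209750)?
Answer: -3247767319/2204472930 ≈ -1.4733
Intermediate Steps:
D(t) = 20 (D(t) = -2 + 2*11 = -2 + 22 = 20)
h = 209770 (h = 20 - 1*(-209750) = 20 + 209750 = 209770)
-245466/h + 70075/((678*(-341))) = -245466/209770 + 70075/((678*(-341))) = -245466*1/209770 + 70075/(-231198) = -122733/104885 + 70075*(-1/231198) = -122733/104885 - 70075/231198 = -3247767319/2204472930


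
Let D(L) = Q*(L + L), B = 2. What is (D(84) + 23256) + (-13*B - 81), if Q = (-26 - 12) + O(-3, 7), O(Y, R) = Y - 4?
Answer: 15589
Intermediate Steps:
O(Y, R) = -4 + Y
Q = -45 (Q = (-26 - 12) + (-4 - 3) = -38 - 7 = -45)
D(L) = -90*L (D(L) = -45*(L + L) = -90*L)
(D(84) + 23256) + (-13*B - 81) = (-90*84 + 23256) + (-13*2 - 81) = (-7560 + 23256) + (-26 - 81) = 15696 - 107 = 15589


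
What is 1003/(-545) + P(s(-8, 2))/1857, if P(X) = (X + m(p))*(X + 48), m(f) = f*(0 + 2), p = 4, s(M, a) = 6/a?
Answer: -518942/337355 ≈ -1.5383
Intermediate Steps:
m(f) = 2*f (m(f) = f*2 = 2*f)
P(X) = (8 + X)*(48 + X) (P(X) = (X + 2*4)*(X + 48) = (X + 8)*(48 + X) = (8 + X)*(48 + X))
1003/(-545) + P(s(-8, 2))/1857 = 1003/(-545) + (384 + (6/2)**2 + 56*(6/2))/1857 = 1003*(-1/545) + (384 + (6*(1/2))**2 + 56*(6*(1/2)))*(1/1857) = -1003/545 + (384 + 3**2 + 56*3)*(1/1857) = -1003/545 + (384 + 9 + 168)*(1/1857) = -1003/545 + 561*(1/1857) = -1003/545 + 187/619 = -518942/337355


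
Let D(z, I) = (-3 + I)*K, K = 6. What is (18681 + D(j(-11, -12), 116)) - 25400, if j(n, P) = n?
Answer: -6041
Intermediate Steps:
D(z, I) = -18 + 6*I (D(z, I) = (-3 + I)*6 = -18 + 6*I)
(18681 + D(j(-11, -12), 116)) - 25400 = (18681 + (-18 + 6*116)) - 25400 = (18681 + (-18 + 696)) - 25400 = (18681 + 678) - 25400 = 19359 - 25400 = -6041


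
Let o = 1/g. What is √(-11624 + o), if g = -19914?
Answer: I*√4609699431018/19914 ≈ 107.81*I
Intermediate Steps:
o = -1/19914 (o = 1/(-19914) = -1/19914 ≈ -5.0216e-5)
√(-11624 + o) = √(-11624 - 1/19914) = √(-231480337/19914) = I*√4609699431018/19914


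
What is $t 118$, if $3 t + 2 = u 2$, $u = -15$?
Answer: $- \frac{3776}{3} \approx -1258.7$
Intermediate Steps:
$t = - \frac{32}{3}$ ($t = - \frac{2}{3} + \frac{\left(-15\right) 2}{3} = - \frac{2}{3} + \frac{1}{3} \left(-30\right) = - \frac{2}{3} - 10 = - \frac{32}{3} \approx -10.667$)
$t 118 = \left(- \frac{32}{3}\right) 118 = - \frac{3776}{3}$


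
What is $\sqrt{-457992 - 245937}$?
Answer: $i \sqrt{703929} \approx 839.0 i$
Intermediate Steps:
$\sqrt{-457992 - 245937} = \sqrt{-703929} = i \sqrt{703929}$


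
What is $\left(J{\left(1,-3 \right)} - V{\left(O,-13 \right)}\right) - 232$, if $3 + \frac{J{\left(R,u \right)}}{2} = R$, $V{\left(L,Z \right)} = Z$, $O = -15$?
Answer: $-223$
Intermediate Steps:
$J{\left(R,u \right)} = -6 + 2 R$
$\left(J{\left(1,-3 \right)} - V{\left(O,-13 \right)}\right) - 232 = \left(\left(-6 + 2 \cdot 1\right) - -13\right) - 232 = \left(\left(-6 + 2\right) + 13\right) - 232 = \left(-4 + 13\right) - 232 = 9 - 232 = -223$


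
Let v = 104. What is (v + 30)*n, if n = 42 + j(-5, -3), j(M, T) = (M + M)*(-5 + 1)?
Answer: 10988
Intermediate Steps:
j(M, T) = -8*M (j(M, T) = (2*M)*(-4) = -8*M)
n = 82 (n = 42 - 8*(-5) = 42 + 40 = 82)
(v + 30)*n = (104 + 30)*82 = 134*82 = 10988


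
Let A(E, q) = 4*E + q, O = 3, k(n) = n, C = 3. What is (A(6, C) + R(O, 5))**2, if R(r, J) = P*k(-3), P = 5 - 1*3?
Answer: 441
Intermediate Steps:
P = 2 (P = 5 - 3 = 2)
A(E, q) = q + 4*E
R(r, J) = -6 (R(r, J) = 2*(-3) = -6)
(A(6, C) + R(O, 5))**2 = ((3 + 4*6) - 6)**2 = ((3 + 24) - 6)**2 = (27 - 6)**2 = 21**2 = 441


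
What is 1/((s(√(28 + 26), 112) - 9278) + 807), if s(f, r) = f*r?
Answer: -8471/71080465 - 336*√6/71080465 ≈ -0.00013075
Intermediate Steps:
1/((s(√(28 + 26), 112) - 9278) + 807) = 1/((√(28 + 26)*112 - 9278) + 807) = 1/((√54*112 - 9278) + 807) = 1/(((3*√6)*112 - 9278) + 807) = 1/((336*√6 - 9278) + 807) = 1/((-9278 + 336*√6) + 807) = 1/(-8471 + 336*√6)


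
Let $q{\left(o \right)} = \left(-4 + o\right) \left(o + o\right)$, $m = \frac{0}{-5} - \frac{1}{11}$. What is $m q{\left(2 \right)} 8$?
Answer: $\frac{64}{11} \approx 5.8182$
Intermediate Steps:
$m = - \frac{1}{11}$ ($m = 0 \left(- \frac{1}{5}\right) - \frac{1}{11} = 0 - \frac{1}{11} = - \frac{1}{11} \approx -0.090909$)
$q{\left(o \right)} = 2 o \left(-4 + o\right)$ ($q{\left(o \right)} = \left(-4 + o\right) 2 o = 2 o \left(-4 + o\right)$)
$m q{\left(2 \right)} 8 = - \frac{2 \cdot 2 \left(-4 + 2\right)}{11} \cdot 8 = - \frac{2 \cdot 2 \left(-2\right)}{11} \cdot 8 = \left(- \frac{1}{11}\right) \left(-8\right) 8 = \frac{8}{11} \cdot 8 = \frac{64}{11}$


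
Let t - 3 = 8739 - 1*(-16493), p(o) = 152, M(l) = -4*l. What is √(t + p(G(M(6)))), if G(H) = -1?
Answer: √25387 ≈ 159.33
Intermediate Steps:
t = 25235 (t = 3 + (8739 - 1*(-16493)) = 3 + (8739 + 16493) = 3 + 25232 = 25235)
√(t + p(G(M(6)))) = √(25235 + 152) = √25387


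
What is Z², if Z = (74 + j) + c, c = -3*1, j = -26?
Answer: 2025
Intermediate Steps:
c = -3
Z = 45 (Z = (74 - 26) - 3 = 48 - 3 = 45)
Z² = 45² = 2025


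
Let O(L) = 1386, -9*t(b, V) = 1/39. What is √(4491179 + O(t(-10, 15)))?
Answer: 7*√91685 ≈ 2119.6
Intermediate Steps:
t(b, V) = -1/351 (t(b, V) = -⅑/39 = -⅑*1/39 = -1/351)
√(4491179 + O(t(-10, 15))) = √(4491179 + 1386) = √4492565 = 7*√91685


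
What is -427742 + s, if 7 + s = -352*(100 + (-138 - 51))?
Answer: -396421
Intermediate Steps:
s = 31321 (s = -7 - 352*(100 + (-138 - 51)) = -7 - 352*(100 - 189) = -7 - 352*(-89) = -7 + 31328 = 31321)
-427742 + s = -427742 + 31321 = -396421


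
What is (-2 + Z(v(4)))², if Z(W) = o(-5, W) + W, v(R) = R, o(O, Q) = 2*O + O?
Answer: 169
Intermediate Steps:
o(O, Q) = 3*O
Z(W) = -15 + W (Z(W) = 3*(-5) + W = -15 + W)
(-2 + Z(v(4)))² = (-2 + (-15 + 4))² = (-2 - 11)² = (-13)² = 169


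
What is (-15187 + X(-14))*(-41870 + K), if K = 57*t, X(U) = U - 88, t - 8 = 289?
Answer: 381322949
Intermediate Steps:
t = 297 (t = 8 + 289 = 297)
X(U) = -88 + U
K = 16929 (K = 57*297 = 16929)
(-15187 + X(-14))*(-41870 + K) = (-15187 + (-88 - 14))*(-41870 + 16929) = (-15187 - 102)*(-24941) = -15289*(-24941) = 381322949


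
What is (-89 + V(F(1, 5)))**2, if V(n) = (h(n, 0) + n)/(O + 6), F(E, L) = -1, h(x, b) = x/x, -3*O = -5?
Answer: 7921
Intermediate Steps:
O = 5/3 (O = -1/3*(-5) = 5/3 ≈ 1.6667)
h(x, b) = 1
V(n) = 3/23 + 3*n/23 (V(n) = (1 + n)/(5/3 + 6) = (1 + n)/(23/3) = (1 + n)*(3/23) = 3/23 + 3*n/23)
(-89 + V(F(1, 5)))**2 = (-89 + (3/23 + (3/23)*(-1)))**2 = (-89 + (3/23 - 3/23))**2 = (-89 + 0)**2 = (-89)**2 = 7921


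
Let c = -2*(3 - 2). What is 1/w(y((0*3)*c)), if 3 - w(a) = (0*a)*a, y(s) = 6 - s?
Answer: 1/3 ≈ 0.33333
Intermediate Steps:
c = -2 (c = -2*1 = -2)
w(a) = 3 (w(a) = 3 - 0*a*a = 3 - 0*a = 3 - 1*0 = 3 + 0 = 3)
1/w(y((0*3)*c)) = 1/3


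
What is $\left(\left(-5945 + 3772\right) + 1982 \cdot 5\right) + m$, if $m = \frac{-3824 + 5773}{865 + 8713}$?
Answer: $\frac{74106935}{9578} \approx 7737.2$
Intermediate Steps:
$m = \frac{1949}{9578} \approx 0.20349$
$\left(\left(-5945 + 3772\right) + 1982 \cdot 5\right) + m = \left(\left(-5945 + 3772\right) + 1982 \cdot 5\right) + \frac{1949}{9578} = \left(-2173 + 9910\right) + \frac{1949}{9578} = 7737 + \frac{1949}{9578} = \frac{74106935}{9578}$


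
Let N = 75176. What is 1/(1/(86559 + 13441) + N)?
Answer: 100000/7517600001 ≈ 1.3302e-5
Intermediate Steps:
1/(1/(86559 + 13441) + N) = 1/(1/(86559 + 13441) + 75176) = 1/(1/100000 + 75176) = 1/(7517600001/100000) = 100000/7517600001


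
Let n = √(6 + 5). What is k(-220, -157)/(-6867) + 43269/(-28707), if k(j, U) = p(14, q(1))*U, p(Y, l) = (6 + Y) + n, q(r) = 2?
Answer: -9856583/9387189 + 157*√11/6867 ≈ -0.97418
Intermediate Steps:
n = √11 ≈ 3.3166
p(Y, l) = 6 + Y + √11 (p(Y, l) = (6 + Y) + √11 = 6 + Y + √11)
k(j, U) = U*(20 + √11) (k(j, U) = (6 + 14 + √11)*U = (20 + √11)*U = U*(20 + √11))
k(-220, -157)/(-6867) + 43269/(-28707) = -157*(20 + √11)/(-6867) + 43269/(-28707) = (-3140 - 157*√11)*(-1/6867) + 43269*(-1/28707) = (3140/6867 + 157*√11/6867) - 14423/9569 = -9856583/9387189 + 157*√11/6867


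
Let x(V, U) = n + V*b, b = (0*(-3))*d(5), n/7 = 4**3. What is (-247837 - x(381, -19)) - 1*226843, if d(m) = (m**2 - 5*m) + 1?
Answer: -475128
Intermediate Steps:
d(m) = 1 + m**2 - 5*m
n = 448 (n = 7*4**3 = 7*64 = 448)
b = 0 (b = (0*(-3))*(1 + 5**2 - 5*5) = 0*(1 + 25 - 25) = 0*1 = 0)
x(V, U) = 448 (x(V, U) = 448 + V*0 = 448 + 0 = 448)
(-247837 - x(381, -19)) - 1*226843 = (-247837 - 1*448) - 1*226843 = (-247837 - 448) - 226843 = -248285 - 226843 = -475128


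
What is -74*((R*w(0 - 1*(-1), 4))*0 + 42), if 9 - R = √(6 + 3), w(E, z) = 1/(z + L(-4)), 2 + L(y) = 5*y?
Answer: -3108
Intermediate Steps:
L(y) = -2 + 5*y
w(E, z) = 1/(-22 + z) (w(E, z) = 1/(z + (-2 + 5*(-4))) = 1/(z + (-2 - 20)) = 1/(z - 22) = 1/(-22 + z))
R = 6 (R = 9 - √(6 + 3) = 9 - √9 = 9 - 1*3 = 9 - 3 = 6)
-74*((R*w(0 - 1*(-1), 4))*0 + 42) = -74*((6/(-22 + 4))*0 + 42) = -74*((6/(-18))*0 + 42) = -74*((6*(-1/18))*0 + 42) = -74*(-⅓*0 + 42) = -74*(0 + 42) = -74*42 = -3108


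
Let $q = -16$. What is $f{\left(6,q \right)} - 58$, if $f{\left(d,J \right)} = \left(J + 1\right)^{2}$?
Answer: $167$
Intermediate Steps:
$f{\left(d,J \right)} = \left(1 + J\right)^{2}$
$f{\left(6,q \right)} - 58 = \left(1 - 16\right)^{2} - 58 = \left(-15\right)^{2} - 58 = 225 - 58 = 167$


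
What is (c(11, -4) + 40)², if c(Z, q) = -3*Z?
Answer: 49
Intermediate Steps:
(c(11, -4) + 40)² = (-3*11 + 40)² = (-33 + 40)² = 7² = 49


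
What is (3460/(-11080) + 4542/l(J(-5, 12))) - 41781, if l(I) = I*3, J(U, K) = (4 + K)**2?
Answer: -1481188519/35456 ≈ -41775.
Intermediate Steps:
l(I) = 3*I
(3460/(-11080) + 4542/l(J(-5, 12))) - 41781 = (3460/(-11080) + 4542/((3*(4 + 12)**2))) - 41781 = (3460*(-1/11080) + 4542/((3*16**2))) - 41781 = (-173/554 + 4542/((3*256))) - 41781 = (-173/554 + 4542/768) - 41781 = (-173/554 + 4542*(1/768)) - 41781 = (-173/554 + 757/128) - 41781 = 198617/35456 - 41781 = -1481188519/35456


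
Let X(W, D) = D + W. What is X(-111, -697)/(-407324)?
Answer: 202/101831 ≈ 0.0019837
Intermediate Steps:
X(-111, -697)/(-407324) = (-697 - 111)/(-407324) = -808*(-1/407324) = 202/101831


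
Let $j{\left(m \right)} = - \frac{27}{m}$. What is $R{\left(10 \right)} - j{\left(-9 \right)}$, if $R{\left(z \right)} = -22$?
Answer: $-25$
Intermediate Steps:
$R{\left(10 \right)} - j{\left(-9 \right)} = -22 - - \frac{27}{-9} = -22 - \left(-27\right) \left(- \frac{1}{9}\right) = -22 - 3 = -25$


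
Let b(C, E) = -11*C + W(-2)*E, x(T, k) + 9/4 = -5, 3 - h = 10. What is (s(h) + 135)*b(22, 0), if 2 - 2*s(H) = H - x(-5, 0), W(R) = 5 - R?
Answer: -131527/4 ≈ -32882.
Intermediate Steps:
h = -7 (h = 3 - 1*10 = 3 - 10 = -7)
x(T, k) = -29/4 (x(T, k) = -9/4 - 5 = -29/4)
s(H) = -21/8 - H/2 (s(H) = 1 - (H - 1*(-29/4))/2 = 1 - (H + 29/4)/2 = 1 - (29/4 + H)/2 = 1 + (-29/8 - H/2) = -21/8 - H/2)
b(C, E) = -11*C + 7*E (b(C, E) = -11*C + (5 - 1*(-2))*E = -11*C + (5 + 2)*E = -11*C + 7*E)
(s(h) + 135)*b(22, 0) = ((-21/8 - ½*(-7)) + 135)*(-11*22 + 7*0) = ((-21/8 + 7/2) + 135)*(-242 + 0) = (7/8 + 135)*(-242) = (1087/8)*(-242) = -131527/4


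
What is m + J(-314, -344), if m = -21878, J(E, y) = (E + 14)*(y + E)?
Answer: 175522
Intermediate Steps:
J(E, y) = (14 + E)*(E + y)
m + J(-314, -344) = -21878 + ((-314)² + 14*(-314) + 14*(-344) - 314*(-344)) = -21878 + (98596 - 4396 - 4816 + 108016) = -21878 + 197400 = 175522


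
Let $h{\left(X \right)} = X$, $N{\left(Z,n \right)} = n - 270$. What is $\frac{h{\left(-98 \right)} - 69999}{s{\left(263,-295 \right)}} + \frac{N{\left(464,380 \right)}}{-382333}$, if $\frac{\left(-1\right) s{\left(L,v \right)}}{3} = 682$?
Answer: $\frac{26800171241}{782253318} \approx 34.26$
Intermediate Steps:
$s{\left(L,v \right)} = -2046$ ($s{\left(L,v \right)} = \left(-3\right) 682 = -2046$)
$N{\left(Z,n \right)} = -270 + n$ ($N{\left(Z,n \right)} = n - 270 = -270 + n$)
$\frac{h{\left(-98 \right)} - 69999}{s{\left(263,-295 \right)}} + \frac{N{\left(464,380 \right)}}{-382333} = \frac{-98 - 69999}{-2046} + \frac{-270 + 380}{-382333} = \left(-98 - 69999\right) \left(- \frac{1}{2046}\right) + 110 \left(- \frac{1}{382333}\right) = \left(-70097\right) \left(- \frac{1}{2046}\right) - \frac{110}{382333} = \frac{70097}{2046} - \frac{110}{382333} = \frac{26800171241}{782253318}$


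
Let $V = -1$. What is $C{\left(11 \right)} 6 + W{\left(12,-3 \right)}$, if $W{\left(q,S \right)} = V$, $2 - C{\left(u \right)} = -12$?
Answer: $83$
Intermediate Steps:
$C{\left(u \right)} = 14$ ($C{\left(u \right)} = 2 - -12 = 2 + 12 = 14$)
$W{\left(q,S \right)} = -1$
$C{\left(11 \right)} 6 + W{\left(12,-3 \right)} = 14 \cdot 6 - 1 = 84 - 1 = 83$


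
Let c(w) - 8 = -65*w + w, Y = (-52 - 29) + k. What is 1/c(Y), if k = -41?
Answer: 1/7816 ≈ 0.00012794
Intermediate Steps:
Y = -122 (Y = (-52 - 29) - 41 = -81 - 41 = -122)
c(w) = 8 - 64*w (c(w) = 8 + (-65*w + w) = 8 - 64*w)
1/c(Y) = 1/(8 - 64*(-122)) = 1/(8 + 7808) = 1/7816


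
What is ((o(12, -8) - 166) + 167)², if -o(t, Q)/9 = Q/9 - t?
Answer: 13689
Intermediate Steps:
o(t, Q) = -Q + 9*t (o(t, Q) = -9*(Q/9 - t) = -9*(-t + Q/9) = -Q + 9*t)
((o(12, -8) - 166) + 167)² = (((-1*(-8) + 9*12) - 166) + 167)² = (((8 + 108) - 166) + 167)² = ((116 - 166) + 167)² = (-50 + 167)² = 117² = 13689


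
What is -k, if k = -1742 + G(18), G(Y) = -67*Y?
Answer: 2948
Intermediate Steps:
k = -2948 (k = -1742 - 67*18 = -1742 - 1206 = -2948)
-k = -1*(-2948) = 2948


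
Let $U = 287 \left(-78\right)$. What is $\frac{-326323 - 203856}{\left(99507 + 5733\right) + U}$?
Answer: $- \frac{530179}{82854} \approx -6.399$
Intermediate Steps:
$U = -22386$
$\frac{-326323 - 203856}{\left(99507 + 5733\right) + U} = \frac{-326323 - 203856}{\left(99507 + 5733\right) - 22386} = - \frac{530179}{105240 - 22386} = - \frac{530179}{82854}$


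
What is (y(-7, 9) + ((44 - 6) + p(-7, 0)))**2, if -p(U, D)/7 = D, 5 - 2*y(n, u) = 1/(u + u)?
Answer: 2122849/1296 ≈ 1638.0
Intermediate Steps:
y(n, u) = 5/2 - 1/(4*u) (y(n, u) = 5/2 - 1/(2*(u + u)) = 5/2 - 1/(2*u)/2 = 5/2 - 1/(4*u))
p(U, D) = -7*D
(y(-7, 9) + ((44 - 6) + p(-7, 0)))**2 = ((1/4)*(-1 + 10*9)/9 + ((44 - 6) - 7*0))**2 = ((1/4)*(1/9)*(-1 + 90) + (38 + 0))**2 = ((1/4)*(1/9)*89 + 38)**2 = (89/36 + 38)**2 = (1457/36)**2 = 2122849/1296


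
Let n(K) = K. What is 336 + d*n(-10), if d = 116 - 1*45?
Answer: -374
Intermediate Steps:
d = 71 (d = 116 - 45 = 71)
336 + d*n(-10) = 336 + 71*(-10) = 336 - 710 = -374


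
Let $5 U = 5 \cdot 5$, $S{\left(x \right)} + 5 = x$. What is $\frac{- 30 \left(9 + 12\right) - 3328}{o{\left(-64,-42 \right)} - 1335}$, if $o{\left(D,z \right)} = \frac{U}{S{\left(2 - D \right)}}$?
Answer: $\frac{120719}{40715} \approx 2.965$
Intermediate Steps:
$S{\left(x \right)} = -5 + x$
$U = 5$ ($U = \frac{5 \cdot 5}{5} = \frac{1}{5} \cdot 25 = 5$)
$o{\left(D,z \right)} = \frac{5}{-3 - D}$ ($o{\left(D,z \right)} = \frac{5}{-5 - \left(-2 + D\right)} = \frac{5}{-3 - D}$)
$\frac{- 30 \left(9 + 12\right) - 3328}{o{\left(-64,-42 \right)} - 1335} = \frac{- 30 \left(9 + 12\right) - 3328}{- \frac{5}{3 - 64} - 1335} = \frac{\left(-30\right) 21 - 3328}{- \frac{5}{-61} - 1335} = \frac{-630 - 3328}{\left(-5\right) \left(- \frac{1}{61}\right) - 1335} = - \frac{3958}{\frac{5}{61} - 1335} = - \frac{3958}{- \frac{81430}{61}} = \left(-3958\right) \left(- \frac{61}{81430}\right) = \frac{120719}{40715}$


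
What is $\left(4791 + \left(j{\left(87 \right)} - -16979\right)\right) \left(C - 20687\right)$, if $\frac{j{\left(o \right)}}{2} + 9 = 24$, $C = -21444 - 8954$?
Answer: $-1113653000$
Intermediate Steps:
$C = -30398$
$j{\left(o \right)} = 30$ ($j{\left(o \right)} = -18 + 2 \cdot 24 = -18 + 48 = 30$)
$\left(4791 + \left(j{\left(87 \right)} - -16979\right)\right) \left(C - 20687\right) = \left(4791 + \left(30 - -16979\right)\right) \left(-30398 - 20687\right) = \left(4791 + \left(30 + 16979\right)\right) \left(-51085\right) = \left(4791 + 17009\right) \left(-51085\right) = 21800 \left(-51085\right) = -1113653000$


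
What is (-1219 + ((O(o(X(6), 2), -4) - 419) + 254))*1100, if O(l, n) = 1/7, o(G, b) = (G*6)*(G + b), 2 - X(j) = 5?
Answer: -10655700/7 ≈ -1.5222e+6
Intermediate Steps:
X(j) = -3 (X(j) = 2 - 1*5 = 2 - 5 = -3)
o(G, b) = 6*G*(G + b) (o(G, b) = (6*G)*(G + b) = 6*G*(G + b))
O(l, n) = ⅐
(-1219 + ((O(o(X(6), 2), -4) - 419) + 254))*1100 = (-1219 + ((⅐ - 419) + 254))*1100 = (-1219 + (-2932/7 + 254))*1100 = (-1219 - 1154/7)*1100 = -9687/7*1100 = -10655700/7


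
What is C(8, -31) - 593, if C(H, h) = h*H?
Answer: -841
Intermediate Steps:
C(H, h) = H*h
C(8, -31) - 593 = 8*(-31) - 593 = -248 - 593 = -841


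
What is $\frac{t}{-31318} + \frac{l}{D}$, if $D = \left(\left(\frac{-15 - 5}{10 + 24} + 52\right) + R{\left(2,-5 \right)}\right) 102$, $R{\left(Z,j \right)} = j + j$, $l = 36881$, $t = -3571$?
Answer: $\frac{585061531}{66143616} \approx 8.8453$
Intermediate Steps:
$R{\left(Z,j \right)} = 2 j$
$D = 4224$ ($D = \left(\left(\frac{-15 - 5}{10 + 24} + 52\right) + 2 \left(-5\right)\right) 102 = \left(\left(- \frac{20}{34} + 52\right) - 10\right) 102 = \left(\left(\left(-20\right) \frac{1}{34} + 52\right) - 10\right) 102 = \left(\left(- \frac{10}{17} + 52\right) - 10\right) 102 = \left(\frac{874}{17} - 10\right) 102 = \frac{704}{17} \cdot 102 = 4224$)
$\frac{t}{-31318} + \frac{l}{D} = - \frac{3571}{-31318} + \frac{36881}{4224} = \left(-3571\right) \left(- \frac{1}{31318}\right) + 36881 \cdot \frac{1}{4224} = \frac{3571}{31318} + \frac{36881}{4224} = \frac{585061531}{66143616}$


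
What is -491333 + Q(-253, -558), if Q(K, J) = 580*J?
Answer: -814973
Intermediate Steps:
-491333 + Q(-253, -558) = -491333 + 580*(-558) = -491333 - 323640 = -814973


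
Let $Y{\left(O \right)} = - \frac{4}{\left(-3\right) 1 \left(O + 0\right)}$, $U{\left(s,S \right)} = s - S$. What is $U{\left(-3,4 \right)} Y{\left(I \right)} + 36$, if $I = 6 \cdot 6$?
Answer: $\frac{965}{27} \approx 35.741$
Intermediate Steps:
$I = 36$
$Y{\left(O \right)} = \frac{4}{3 O}$ ($Y{\left(O \right)} = - \frac{4}{\left(-3\right) 1 O} = - \frac{4}{\left(-3\right) O} = - 4 \left(- \frac{1}{3 O}\right) = \frac{4}{3 O}$)
$U{\left(-3,4 \right)} Y{\left(I \right)} + 36 = \left(-3 - 4\right) \frac{4}{3 \cdot 36} + 36 = \left(-3 - 4\right) \frac{4}{3} \cdot \frac{1}{36} + 36 = \left(-7\right) \frac{1}{27} + 36 = - \frac{7}{27} + 36 = \frac{965}{27}$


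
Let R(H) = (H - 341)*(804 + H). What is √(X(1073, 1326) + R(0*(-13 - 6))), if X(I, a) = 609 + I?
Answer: I*√272482 ≈ 522.0*I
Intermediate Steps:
R(H) = (-341 + H)*(804 + H)
√(X(1073, 1326) + R(0*(-13 - 6))) = √((609 + 1073) + (-274164 + (0*(-13 - 6))² + 463*(0*(-13 - 6)))) = √(1682 + (-274164 + (0*(-19))² + 463*(0*(-19)))) = √(1682 + (-274164 + 0² + 463*0)) = √(1682 + (-274164 + 0 + 0)) = √(1682 - 274164) = √(-272482) = I*√272482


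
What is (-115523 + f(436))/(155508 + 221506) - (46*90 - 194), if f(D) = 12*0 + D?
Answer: -1487812331/377014 ≈ -3946.3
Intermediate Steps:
f(D) = D (f(D) = 0 + D = D)
(-115523 + f(436))/(155508 + 221506) - (46*90 - 194) = (-115523 + 436)/(155508 + 221506) - (46*90 - 194) = -115087/377014 - (4140 - 194) = -115087*1/377014 - 1*3946 = -115087/377014 - 3946 = -1487812331/377014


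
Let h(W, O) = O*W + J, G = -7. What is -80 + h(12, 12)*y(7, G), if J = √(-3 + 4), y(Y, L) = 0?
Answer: -80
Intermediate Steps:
J = 1 (J = √1 = 1)
h(W, O) = 1 + O*W (h(W, O) = O*W + 1 = 1 + O*W)
-80 + h(12, 12)*y(7, G) = -80 + (1 + 12*12)*0 = -80 + (1 + 144)*0 = -80 + 145*0 = -80 + 0 = -80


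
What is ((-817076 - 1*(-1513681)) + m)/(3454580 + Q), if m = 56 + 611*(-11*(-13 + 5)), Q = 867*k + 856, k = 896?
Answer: 83381/470252 ≈ 0.17731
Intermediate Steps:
Q = 777688 (Q = 867*896 + 856 = 776832 + 856 = 777688)
m = 53824 (m = 56 + 611*(-11*(-8)) = 56 + 611*88 = 56 + 53768 = 53824)
((-817076 - 1*(-1513681)) + m)/(3454580 + Q) = ((-817076 - 1*(-1513681)) + 53824)/(3454580 + 777688) = ((-817076 + 1513681) + 53824)/4232268 = (696605 + 53824)*(1/4232268) = 750429*(1/4232268) = 83381/470252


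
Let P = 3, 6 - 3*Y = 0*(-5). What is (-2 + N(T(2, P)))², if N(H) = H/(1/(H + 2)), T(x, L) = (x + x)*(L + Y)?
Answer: 191844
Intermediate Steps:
Y = 2 (Y = 2 - 0*(-5) = 2 - ⅓*0 = 2 + 0 = 2)
T(x, L) = 2*x*(2 + L) (T(x, L) = (x + x)*(L + 2) = (2*x)*(2 + L) = 2*x*(2 + L))
N(H) = H*(2 + H) (N(H) = H/(1/(2 + H)) = H*(2 + H))
(-2 + N(T(2, P)))² = (-2 + (2*2*(2 + 3))*(2 + 2*2*(2 + 3)))² = (-2 + (2*2*5)*(2 + 2*2*5))² = (-2 + 20*(2 + 20))² = (-2 + 20*22)² = (-2 + 440)² = 438² = 191844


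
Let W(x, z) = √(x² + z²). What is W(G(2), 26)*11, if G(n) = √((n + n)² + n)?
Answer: 11*√694 ≈ 289.78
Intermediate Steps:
G(n) = √(n + 4*n²) (G(n) = √((2*n)² + n) = √(4*n² + n) = √(n + 4*n²))
W(G(2), 26)*11 = √((√(2*(1 + 4*2)))² + 26²)*11 = √((√(2*(1 + 8)))² + 676)*11 = √((√(2*9))² + 676)*11 = √((√18)² + 676)*11 = √((3*√2)² + 676)*11 = √(18 + 676)*11 = √694*11 = 11*√694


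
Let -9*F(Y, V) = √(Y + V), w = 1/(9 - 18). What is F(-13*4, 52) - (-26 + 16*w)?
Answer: 250/9 ≈ 27.778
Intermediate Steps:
w = -⅑ (w = 1/(-9) = -⅑ ≈ -0.11111)
F(Y, V) = -√(V + Y)/9 (F(Y, V) = -√(Y + V)/9 = -√(V + Y)/9)
F(-13*4, 52) - (-26 + 16*w) = -√(52 - 13*4)/9 - (-26 + 16*(-⅑)) = -√(52 - 52)/9 - (-26 - 16/9) = -√0/9 - 1*(-250/9) = -⅑*0 + 250/9 = 0 + 250/9 = 250/9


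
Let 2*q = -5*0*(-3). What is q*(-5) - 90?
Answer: -90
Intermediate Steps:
q = 0 (q = (-5*0*(-3))/2 = (0*(-3))/2 = (½)*0 = 0)
q*(-5) - 90 = 0*(-5) - 90 = 0 - 90 = -90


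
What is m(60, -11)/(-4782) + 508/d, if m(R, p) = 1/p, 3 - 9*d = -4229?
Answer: 15031286/13913229 ≈ 1.0804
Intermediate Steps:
d = 4232/9 (d = ⅓ - ⅑*(-4229) = ⅓ + 4229/9 = 4232/9 ≈ 470.22)
m(60, -11)/(-4782) + 508/d = 1/(-11*(-4782)) + 508/(4232/9) = -1/11*(-1/4782) + 508*(9/4232) = 1/52602 + 1143/1058 = 15031286/13913229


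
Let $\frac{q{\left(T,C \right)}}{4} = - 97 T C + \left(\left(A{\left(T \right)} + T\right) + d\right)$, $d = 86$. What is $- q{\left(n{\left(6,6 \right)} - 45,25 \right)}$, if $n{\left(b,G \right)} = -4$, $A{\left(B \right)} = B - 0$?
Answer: $-475252$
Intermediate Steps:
$A{\left(B \right)} = B$ ($A{\left(B \right)} = B + 0 = B$)
$q{\left(T,C \right)} = 344 + 8 T - 388 C T$ ($q{\left(T,C \right)} = 4 \left(- 97 T C + \left(\left(T + T\right) + 86\right)\right) = 4 \left(- 97 C T + \left(2 T + 86\right)\right) = 4 \left(- 97 C T + \left(86 + 2 T\right)\right) = 4 \left(86 + 2 T - 97 C T\right) = 344 + 8 T - 388 C T$)
$- q{\left(n{\left(6,6 \right)} - 45,25 \right)} = - (344 + 8 \left(-4 - 45\right) - 9700 \left(-4 - 45\right)) = - (344 + 8 \left(-49\right) - 9700 \left(-49\right)) = - (344 - 392 + 475300) = \left(-1\right) 475252 = -475252$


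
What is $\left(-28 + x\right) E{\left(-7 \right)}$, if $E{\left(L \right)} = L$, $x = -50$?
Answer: $546$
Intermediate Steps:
$\left(-28 + x\right) E{\left(-7 \right)} = \left(-28 - 50\right) \left(-7\right) = \left(-78\right) \left(-7\right) = 546$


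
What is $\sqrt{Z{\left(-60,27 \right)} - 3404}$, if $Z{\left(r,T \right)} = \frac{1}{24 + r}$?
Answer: $\frac{i \sqrt{122545}}{6} \approx 58.344 i$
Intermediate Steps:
$\sqrt{Z{\left(-60,27 \right)} - 3404} = \sqrt{\frac{1}{24 - 60} - 3404} = \sqrt{\frac{1}{-36} - 3404} = \sqrt{- \frac{1}{36} - 3404} = \sqrt{- \frac{122545}{36}} = \frac{i \sqrt{122545}}{6}$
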